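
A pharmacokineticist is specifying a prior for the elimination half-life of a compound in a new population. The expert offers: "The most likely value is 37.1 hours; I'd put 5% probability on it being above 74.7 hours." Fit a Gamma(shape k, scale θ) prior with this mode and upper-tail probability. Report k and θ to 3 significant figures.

k ≈ 6.66, θ ≈ 6.56

Gamma(k,θ) with k>1 has mode (k−1)θ, so θ = 37.1/(k−1).
Need P(X < 74.7) = 0.95 with θ tied to k this way. Start at k = 2, θ = 37.1: P(X<74.7) ≈ 0.598.
Too low — raise k to concentrate. Iterating converges to k ≈ 6.66.
Then θ = 37.1/(6.66−1) ≈ 6.56.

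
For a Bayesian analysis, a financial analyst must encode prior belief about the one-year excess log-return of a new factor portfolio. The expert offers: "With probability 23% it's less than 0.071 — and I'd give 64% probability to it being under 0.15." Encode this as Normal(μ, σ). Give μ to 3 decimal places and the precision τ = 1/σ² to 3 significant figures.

The p-quantile of Normal(μ,σ) is μ + z_p·σ, with z_{0.23} = -0.7388 and z_{0.64} = 0.3585.
Eliminate σ: μ = (z₂·x₁ − z₁·x₂)/(z₂ − z₁) = (0.3585·0.071 − (-0.7388)·0.15)/1.097 = 0.124.
Then σ = (x₂ − x₁)/(z₂ − z₁) = (0.15 − 0.071)/1.097 = 0.072.
Precision τ = 1/σ² = 1/0.07199² = 193.

μ = 0.124, τ = 193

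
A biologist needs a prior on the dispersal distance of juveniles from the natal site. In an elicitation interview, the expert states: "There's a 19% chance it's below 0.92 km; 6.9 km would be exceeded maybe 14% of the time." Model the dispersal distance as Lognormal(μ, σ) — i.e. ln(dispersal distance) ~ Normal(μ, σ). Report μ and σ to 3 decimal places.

μ ≈ 0.820, σ ≈ 1.029

If T ~ Lognormal(μ,σ) then ln T ~ Normal(μ,σ), so the p-quantile of ln T is μ + z_p·σ.
ln(0.92) = -0.08338 and ln(6.9) = 1.932; z_{0.19} = -0.8779, z_{0.86} = 1.08.
σ = (1.932 − -0.08338)/(1.08 − (-0.8779)) = 1.029.
μ = -0.08338 − (-0.8779)·1.029 = 0.820.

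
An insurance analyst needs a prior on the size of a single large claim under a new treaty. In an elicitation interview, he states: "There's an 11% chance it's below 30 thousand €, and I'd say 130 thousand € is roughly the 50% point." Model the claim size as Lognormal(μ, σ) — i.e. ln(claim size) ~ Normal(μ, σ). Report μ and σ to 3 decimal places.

μ ≈ 4.868, σ ≈ 1.196

If T ~ Lognormal(μ,σ) then ln T ~ Normal(μ,σ), so the p-quantile of ln T is μ + z_p·σ.
ln(30) = 3.401 and ln(130) = 4.868; z_{0.11} = -1.227, z_{0.5} = 0.
σ = (4.868 − 3.401)/(0 − (-1.227)) = 1.196.
μ = 3.401 − (-1.227)·1.196 = 4.868.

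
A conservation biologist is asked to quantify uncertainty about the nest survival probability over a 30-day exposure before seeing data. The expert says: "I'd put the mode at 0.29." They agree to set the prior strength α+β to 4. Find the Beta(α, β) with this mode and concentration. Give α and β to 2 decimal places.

For α,β > 1 the Beta mode is (α−1)/(α+β−2). With α+β = 4, the mode is (α−1)/2.
Set (α−1)/2 = 0.29 → α = 1 + 0.29·2 = 1.58.
β = 4 − α = 2.42.

α = 1.58, β = 2.42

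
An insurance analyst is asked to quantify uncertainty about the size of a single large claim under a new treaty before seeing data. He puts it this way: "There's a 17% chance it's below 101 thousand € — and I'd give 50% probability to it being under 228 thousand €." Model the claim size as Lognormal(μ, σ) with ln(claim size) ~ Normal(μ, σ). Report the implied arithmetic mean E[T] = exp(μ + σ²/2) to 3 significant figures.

If T ~ Lognormal(μ,σ) then ln T ~ Normal(μ,σ), so the p-quantile of ln T is μ + z_p·σ.
ln(101) = 4.615 and ln(228) = 5.429; z_{0.17} = -0.9542, z_{0.5} = 0.
σ = (5.429 − 4.615)/(0 − (-0.9542)) = 0.853.
μ = 4.615 − (-0.9542)·0.853 = 5.429.
E[T] = exp(μ + σ²/2) = exp(5.429 + 0.3641) = 328 thousand €.

E[T] ≈ 328 thousand €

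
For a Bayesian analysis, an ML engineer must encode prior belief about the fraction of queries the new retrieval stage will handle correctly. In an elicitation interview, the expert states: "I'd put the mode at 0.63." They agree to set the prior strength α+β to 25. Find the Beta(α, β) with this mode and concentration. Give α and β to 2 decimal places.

For α,β > 1 the Beta mode is (α−1)/(α+β−2). With α+β = 25, the mode is (α−1)/23.
Set (α−1)/23 = 0.63 → α = 1 + 0.63·23 = 15.49.
β = 25 − α = 9.51.

α = 15.49, β = 9.51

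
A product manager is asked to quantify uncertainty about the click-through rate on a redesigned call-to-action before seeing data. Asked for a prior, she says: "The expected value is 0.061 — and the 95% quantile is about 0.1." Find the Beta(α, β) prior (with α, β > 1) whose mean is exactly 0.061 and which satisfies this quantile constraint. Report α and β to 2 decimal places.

With mean 0.061 fixed, write α = 0.061s, β = 0.939s where s = α+β.
Need P(θ < 0.1) = 0.95 under Beta(0.061s, 0.939s). Normal approximation: (q−m)/√(m(1−m)/s) ≈ z_{0.95} = 1.64, so s ≈ 0.061·0.939·(1.64)²/(0.1−0.061)² = 101.9.
At s = 101.9: P(θ<0.1) ≈ 0.935. Adjusting to match 0.95 gives s ≈ 122.80.
So α = 0.061·122.80 ≈ 7.49, β = 0.939·122.80 ≈ 115.31.

α ≈ 7.49, β ≈ 115.31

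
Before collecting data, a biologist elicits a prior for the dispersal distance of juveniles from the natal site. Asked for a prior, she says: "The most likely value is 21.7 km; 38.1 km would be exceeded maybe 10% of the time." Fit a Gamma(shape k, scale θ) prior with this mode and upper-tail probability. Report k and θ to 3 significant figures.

Gamma(k,θ) with k>1 has mode (k−1)θ, so θ = 21.7/(k−1).
Need P(X < 38.1) = 0.9 with θ tied to k this way. Start at k = 2, θ = 21.7: P(X<38.1) ≈ 0.524.
Too low — raise k to concentrate. Iterating converges to k ≈ 7.
Then θ = 21.7/(7−1) ≈ 3.62.

k ≈ 7, θ ≈ 3.62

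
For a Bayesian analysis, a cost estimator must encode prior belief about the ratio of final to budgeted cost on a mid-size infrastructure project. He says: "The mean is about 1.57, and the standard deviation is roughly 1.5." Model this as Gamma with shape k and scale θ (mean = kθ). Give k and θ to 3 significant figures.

k ≈ 1.1, θ ≈ 1.43

For Gamma(k, scale θ): mean = kθ, variance = kθ², so CV = 1/√k.
CV = SD/mean = 1.5/1.57 = 0.9554, hence k = 1/CV² = 1.1.
Then θ = mean/k = 1.57/1.1 = 1.43.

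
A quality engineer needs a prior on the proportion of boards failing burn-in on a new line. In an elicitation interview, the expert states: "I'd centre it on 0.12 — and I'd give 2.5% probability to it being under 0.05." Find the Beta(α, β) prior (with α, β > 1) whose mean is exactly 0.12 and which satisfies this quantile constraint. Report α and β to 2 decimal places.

With mean 0.12 fixed, write α = 0.12s, β = 0.88s where s = α+β.
Need P(θ < 0.05) = 0.025 under Beta(0.12s, 0.88s). Normal approximation: (q−m)/√(m(1−m)/s) ≈ z_{0.025} = -1.96, so s ≈ 0.12·0.88·(-1.96)²/(0.05−0.12)² = 82.8.
At s = 82.8: P(θ<0.05) ≈ 0.008. Adjusting to match 0.025 gives s ≈ 57.22.
So α = 0.12·57.22 ≈ 6.87, β = 0.88·57.22 ≈ 50.35.

α ≈ 6.87, β ≈ 50.35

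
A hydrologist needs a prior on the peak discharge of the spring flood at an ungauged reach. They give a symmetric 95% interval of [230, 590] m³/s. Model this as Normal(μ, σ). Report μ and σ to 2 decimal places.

A symmetric 95% interval runs μ ± z·σ with z = 1.96.
Half-width = 180, so σ = 180/1.96 = 91.84.
μ is the interval midpoint, 410.00.

μ = 410.00, σ = 91.84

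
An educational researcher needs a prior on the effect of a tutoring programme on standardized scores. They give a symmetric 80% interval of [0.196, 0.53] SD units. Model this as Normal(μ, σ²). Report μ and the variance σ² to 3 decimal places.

μ = 0.363, σ² = 0.017

A symmetric 80% interval runs μ ± z·σ with z = 1.282.
Half-width = 0.167, so σ = 0.167/1.282 = 0.1303 and σ² = 0.017.
μ is the interval midpoint, 0.363.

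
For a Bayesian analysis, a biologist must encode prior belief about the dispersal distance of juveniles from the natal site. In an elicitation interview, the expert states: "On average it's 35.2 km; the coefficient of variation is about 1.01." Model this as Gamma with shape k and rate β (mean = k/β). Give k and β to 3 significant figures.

k ≈ 0.98, β ≈ 0.0278

For Gamma(k, rate β): mean = k/β, variance = k/β², so CV = 1/√k.
CV = 1.01, hence k = 1/CV² = 0.98.
Then β = k/mean = 0.98/35.2 = 0.0278.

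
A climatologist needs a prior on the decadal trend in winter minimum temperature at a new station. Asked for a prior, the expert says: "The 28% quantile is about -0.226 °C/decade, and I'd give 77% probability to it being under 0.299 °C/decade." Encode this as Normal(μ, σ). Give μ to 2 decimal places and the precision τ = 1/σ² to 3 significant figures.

The p-quantile of Normal(μ,σ) is μ + z_p·σ, with z_{0.28} = -0.5828 and z_{0.77} = 0.7388.
Eliminate σ: μ = (z₂·x₁ − z₁·x₂)/(z₂ − z₁) = (0.7388·-0.226 − (-0.5828)·0.299)/1.322 = 0.01.
Then σ = (x₂ − x₁)/(z₂ − z₁) = (0.299 − -0.226)/1.322 = 0.40.
Precision τ = 1/σ² = 1/0.3972² = 6.34.

μ = 0.01, τ = 6.34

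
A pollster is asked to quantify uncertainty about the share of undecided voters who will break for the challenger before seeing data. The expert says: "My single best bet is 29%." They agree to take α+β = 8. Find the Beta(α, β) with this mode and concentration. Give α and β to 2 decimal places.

α = 2.74, β = 5.26

For α,β > 1 the Beta mode is (α−1)/(α+β−2). With α+β = 8, the mode is (α−1)/6.
Set (α−1)/6 = 0.29 → α = 1 + 0.29·6 = 2.74.
β = 8 − α = 5.26.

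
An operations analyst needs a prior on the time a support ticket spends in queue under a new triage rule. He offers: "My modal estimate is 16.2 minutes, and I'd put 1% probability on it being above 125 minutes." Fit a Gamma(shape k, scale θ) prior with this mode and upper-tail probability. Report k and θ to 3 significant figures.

k ≈ 1.82, θ ≈ 19.9

Gamma(k,θ) with k>1 has mode (k−1)θ, so θ = 16.2/(k−1).
Need P(X < 125) = 0.99 with θ tied to k this way. Start at k = 2, θ = 16.2: P(X<125) ≈ 0.996.
Too high — lower k to spread out. Iterating converges to k ≈ 1.82.
Then θ = 16.2/(1.82−1) ≈ 19.9.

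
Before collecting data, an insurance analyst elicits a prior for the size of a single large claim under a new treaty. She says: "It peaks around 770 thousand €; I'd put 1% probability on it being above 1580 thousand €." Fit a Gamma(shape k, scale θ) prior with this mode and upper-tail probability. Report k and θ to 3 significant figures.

k ≈ 10.5, θ ≈ 81.4

Gamma(k,θ) with k>1 has mode (k−1)θ, so θ = 770/(k−1).
Need P(X < 1580) = 0.99 with θ tied to k this way. Start at k = 2, θ = 770: P(X<1580) ≈ 0.608.
Too low — raise k to concentrate. Iterating converges to k ≈ 10.5.
Then θ = 770/(10.5−1) ≈ 81.4.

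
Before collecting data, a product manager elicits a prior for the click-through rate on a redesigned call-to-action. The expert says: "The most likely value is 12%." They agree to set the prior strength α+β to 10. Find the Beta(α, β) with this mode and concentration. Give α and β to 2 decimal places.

α = 1.96, β = 8.04

For α,β > 1 the Beta mode is (α−1)/(α+β−2). With α+β = 10, the mode is (α−1)/8.
Set (α−1)/8 = 0.12 → α = 1 + 0.12·8 = 1.96.
β = 10 − α = 8.04.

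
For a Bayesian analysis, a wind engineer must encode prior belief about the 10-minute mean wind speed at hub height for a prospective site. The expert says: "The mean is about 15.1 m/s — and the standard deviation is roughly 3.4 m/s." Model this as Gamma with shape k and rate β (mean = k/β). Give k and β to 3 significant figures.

k ≈ 19.7, β ≈ 1.31

For Gamma(k, rate β): mean = k/β, variance = k/β², so CV = 1/√k.
CV = SD/mean = 3.4/15.1 = 0.2252, hence k = 1/CV² = 19.7.
Then β = k/mean = 19.7/15.1 = 1.31.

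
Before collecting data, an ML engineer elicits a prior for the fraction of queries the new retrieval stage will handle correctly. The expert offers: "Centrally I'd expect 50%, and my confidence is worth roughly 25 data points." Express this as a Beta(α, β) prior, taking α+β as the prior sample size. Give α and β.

Under the effective-sample-size interpretation, Beta(α, β) has prior mean α/(α+β) and prior sample size α+β.
So α+β = 25 and α/(α+β) = 0.5, giving α = 0.5·25 = 12.5 and β = 25 − 12.5 = 12.5.

α = 12.5, β = 12.5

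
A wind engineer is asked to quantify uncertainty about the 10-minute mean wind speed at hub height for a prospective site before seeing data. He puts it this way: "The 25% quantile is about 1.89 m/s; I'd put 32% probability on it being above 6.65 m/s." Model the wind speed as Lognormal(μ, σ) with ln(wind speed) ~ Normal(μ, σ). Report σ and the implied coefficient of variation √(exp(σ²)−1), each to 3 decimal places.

If T ~ Lognormal(μ,σ) then ln T ~ Normal(μ,σ), so the p-quantile of ln T is μ + z_p·σ.
ln(1.89) = 0.6366 and ln(6.65) = 1.895; z_{0.25} = -0.6745, z_{0.68} = 0.4677.
σ = (1.895 − 0.6366)/(0.4677 − (-0.6745)) = 1.101.
μ = 0.6366 − (-0.6745)·1.101 = 1.379.
CV = √(exp(σ²)−1) = √(exp(1.2131)−1) = 1.538.

σ ≈ 1.101, CV ≈ 1.538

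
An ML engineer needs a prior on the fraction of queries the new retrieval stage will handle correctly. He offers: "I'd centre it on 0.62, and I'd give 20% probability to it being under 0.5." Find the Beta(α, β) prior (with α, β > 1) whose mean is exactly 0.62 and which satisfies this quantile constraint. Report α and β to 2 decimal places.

With mean 0.62 fixed, write α = 0.62s, β = 0.38s where s = α+β.
Need P(θ < 0.5) = 0.2 under Beta(0.62s, 0.38s). Normal approximation: (q−m)/√(m(1−m)/s) ≈ z_{0.2} = -0.842, so s ≈ 0.62·0.38·(-0.842)²/(0.5−0.62)² = 11.6.
At s = 11.6: P(θ<0.5) ≈ 0.197. Adjusting to match 0.2 gives s ≈ 11.29.
So α = 0.62·11.29 ≈ 7.00, β = 0.38·11.29 ≈ 4.29.

α ≈ 7.00, β ≈ 4.29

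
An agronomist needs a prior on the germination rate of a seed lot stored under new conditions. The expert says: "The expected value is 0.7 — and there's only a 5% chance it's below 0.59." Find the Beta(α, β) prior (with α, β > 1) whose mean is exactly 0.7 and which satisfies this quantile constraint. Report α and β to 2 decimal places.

With mean 0.7 fixed, write α = 0.7s, β = 0.3s where s = α+β.
Need P(θ < 0.59) = 0.05 under Beta(0.7s, 0.3s). Normal approximation: (q−m)/√(m(1−m)/s) ≈ z_{0.05} = -1.64, so s ≈ 0.7·0.3·(-1.64)²/(0.59−0.7)² = 47.0.
At s = 47.0: P(θ<0.59) ≈ 0.055. Adjusting to match 0.05 gives s ≈ 50.08.
So α = 0.7·50.08 ≈ 35.05, β = 0.3·50.08 ≈ 15.02.

α ≈ 35.05, β ≈ 15.02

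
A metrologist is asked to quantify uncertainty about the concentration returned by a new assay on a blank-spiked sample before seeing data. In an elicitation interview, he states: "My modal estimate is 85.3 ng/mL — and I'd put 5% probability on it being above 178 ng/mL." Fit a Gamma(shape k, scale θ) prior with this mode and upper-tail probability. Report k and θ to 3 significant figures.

Gamma(k,θ) with k>1 has mode (k−1)θ, so θ = 85.3/(k−1).
Need P(X < 178) = 0.95 with θ tied to k this way. Start at k = 2, θ = 85.3: P(X<178) ≈ 0.617.
Too low — raise k to concentrate. Iterating converges to k ≈ 6.11.
Then θ = 85.3/(6.11−1) ≈ 16.7.

k ≈ 6.11, θ ≈ 16.7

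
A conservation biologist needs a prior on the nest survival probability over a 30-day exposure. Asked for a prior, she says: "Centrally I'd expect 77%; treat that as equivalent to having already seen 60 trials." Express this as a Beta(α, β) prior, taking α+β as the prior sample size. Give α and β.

Under the effective-sample-size interpretation, Beta(α, β) has prior mean α/(α+β) and prior sample size α+β.
So α+β = 60 and α/(α+β) = 0.77, giving α = 0.77·60 = 46.2 and β = 60 − 46.2 = 13.8.

α = 46.2, β = 13.8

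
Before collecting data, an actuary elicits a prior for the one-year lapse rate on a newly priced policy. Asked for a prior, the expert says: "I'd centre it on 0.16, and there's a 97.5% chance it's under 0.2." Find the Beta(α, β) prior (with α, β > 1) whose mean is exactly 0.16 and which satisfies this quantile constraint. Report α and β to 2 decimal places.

α ≈ 56.37, β ≈ 295.92

With mean 0.16 fixed, write α = 0.16s, β = 0.84s where s = α+β.
Need P(θ < 0.2) = 0.975 under Beta(0.16s, 0.84s). Normal approximation: (q−m)/√(m(1−m)/s) ≈ z_{0.975} = 1.96, so s ≈ 0.16·0.84·(1.96)²/(0.2−0.16)² = 322.7.
At s = 322.7: P(θ<0.2) ≈ 0.970. Adjusting to match 0.975 gives s ≈ 352.29.
So α = 0.16·352.29 ≈ 56.37, β = 0.84·352.29 ≈ 295.92.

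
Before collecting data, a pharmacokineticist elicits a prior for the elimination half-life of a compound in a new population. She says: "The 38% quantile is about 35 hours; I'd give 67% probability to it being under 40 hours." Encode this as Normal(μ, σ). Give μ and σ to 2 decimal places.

μ = 37.05, σ = 6.71

For Normal(μ,σ), the p-quantile is μ + z_p·σ. Here z_{0.38} = -0.3055, z_{0.67} = 0.4399.
So 35 = μ − 0.3055σ and 40 = μ + 0.4399σ.
Subtracting: σ = (40 − 35)/(0.4399 − (-0.3055)) = 6.71.
Then μ = 35 − (-0.3055)·6.71 = 37.05.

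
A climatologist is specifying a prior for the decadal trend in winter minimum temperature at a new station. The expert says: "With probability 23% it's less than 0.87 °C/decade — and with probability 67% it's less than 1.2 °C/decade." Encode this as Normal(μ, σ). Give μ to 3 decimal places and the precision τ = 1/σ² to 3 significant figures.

μ = 1.077, τ = 12.8

For Normal(μ,σ), the p-quantile is μ + z_p·σ. Here z_{0.23} = -0.7388, z_{0.67} = 0.4399.
So 0.87 = μ − 0.7388σ and 1.2 = μ + 0.4399σ.
Subtracting: σ = (1.2 − 0.87)/(0.4399 − (-0.7388)) = 0.280.
Then μ = 0.87 − (-0.7388)·0.280 = 1.077.
Precision τ = 1/σ² = 1/0.28² = 12.8.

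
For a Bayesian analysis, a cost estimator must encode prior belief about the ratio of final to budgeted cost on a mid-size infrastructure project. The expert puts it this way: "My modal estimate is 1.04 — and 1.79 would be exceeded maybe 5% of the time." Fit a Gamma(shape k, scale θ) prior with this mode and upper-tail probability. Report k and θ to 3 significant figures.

Gamma(k,θ) with k>1 has mode (k−1)θ, so θ = 1.04/(k−1).
Need P(X < 1.79) = 0.95 with θ tied to k this way. Start at k = 2, θ = 1.04: P(X<1.79) ≈ 0.513.
Too low — raise k to concentrate. Iterating converges to k ≈ 10.5.
Then θ = 1.04/(10.5−1) ≈ 0.11.

k ≈ 10.5, θ ≈ 0.11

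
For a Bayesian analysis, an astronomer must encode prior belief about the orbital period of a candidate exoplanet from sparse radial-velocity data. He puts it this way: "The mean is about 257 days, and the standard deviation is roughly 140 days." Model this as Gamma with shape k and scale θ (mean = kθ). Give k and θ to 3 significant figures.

For Gamma(k, scale θ): mean = kθ, variance = kθ², so CV = 1/√k.
CV = SD/mean = 140/257 = 0.5447, hence k = 1/CV² = 3.37.
Then θ = mean/k = 257/3.37 = 76.3.

k ≈ 3.37, θ ≈ 76.3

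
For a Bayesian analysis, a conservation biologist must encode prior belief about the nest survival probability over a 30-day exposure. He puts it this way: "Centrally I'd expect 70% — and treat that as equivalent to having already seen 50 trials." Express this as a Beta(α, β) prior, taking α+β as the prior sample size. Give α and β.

α = 35, β = 15

Under the effective-sample-size interpretation, Beta(α, β) has prior mean α/(α+β) and prior sample size α+β.
So α+β = 50 and α/(α+β) = 0.7, giving α = 0.7·50 = 35 and β = 50 − 35 = 15.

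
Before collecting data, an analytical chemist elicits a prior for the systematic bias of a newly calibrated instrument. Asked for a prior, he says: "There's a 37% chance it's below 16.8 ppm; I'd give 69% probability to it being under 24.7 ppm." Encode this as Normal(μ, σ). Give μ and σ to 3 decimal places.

For Normal(μ,σ), the p-quantile is μ + z_p·σ. Here z_{0.37} = -0.3319, z_{0.69} = 0.4959.
So 16.8 = μ − 0.3319σ and 24.7 = μ + 0.4959σ.
Subtracting: σ = (24.7 − 16.8)/(0.4959 − (-0.3319)) = 9.544.
Then μ = 16.8 − (-0.3319)·9.544 = 19.967.

μ = 19.967, σ = 9.544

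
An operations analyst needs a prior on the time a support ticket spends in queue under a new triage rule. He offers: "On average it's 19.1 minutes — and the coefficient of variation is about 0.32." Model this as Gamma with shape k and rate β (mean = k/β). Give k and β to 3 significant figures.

k ≈ 9.77, β ≈ 0.511

For Gamma(k, rate β): mean = k/β, variance = k/β², so CV = 1/√k.
CV = 0.32, hence k = 1/CV² = 9.77.
Then β = k/mean = 9.77/19.1 = 0.511.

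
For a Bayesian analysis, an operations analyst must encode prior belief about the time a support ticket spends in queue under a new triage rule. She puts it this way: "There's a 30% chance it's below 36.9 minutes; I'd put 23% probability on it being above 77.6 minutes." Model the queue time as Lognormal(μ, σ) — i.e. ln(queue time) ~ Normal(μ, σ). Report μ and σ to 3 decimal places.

If T ~ Lognormal(μ,σ) then ln T ~ Normal(μ,σ), so the p-quantile of ln T is μ + z_p·σ.
ln(36.9) = 3.608 and ln(77.6) = 4.352; z_{0.3} = -0.5244, z_{0.77} = 0.7388.
σ = (4.352 − 3.608)/(0.7388 − (-0.5244)) = 0.588.
μ = 3.608 − (-0.5244)·0.588 = 3.917.

μ ≈ 3.917, σ ≈ 0.588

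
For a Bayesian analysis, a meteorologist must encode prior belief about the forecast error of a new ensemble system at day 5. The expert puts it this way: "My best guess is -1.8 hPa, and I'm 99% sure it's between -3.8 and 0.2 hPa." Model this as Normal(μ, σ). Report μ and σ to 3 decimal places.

A symmetric 99% interval runs μ ± z·σ with z = 2.576.
Half-width = 2, so σ = 2/2.576 = 0.776.
μ is the stated best guess, -1.800.

μ = -1.800, σ = 0.776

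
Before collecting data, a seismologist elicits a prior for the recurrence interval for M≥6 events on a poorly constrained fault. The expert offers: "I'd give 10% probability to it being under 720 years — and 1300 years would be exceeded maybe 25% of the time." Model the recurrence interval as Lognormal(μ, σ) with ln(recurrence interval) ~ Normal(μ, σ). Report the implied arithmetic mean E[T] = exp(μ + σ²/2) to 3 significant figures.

E[T] ≈ 1110 years

If T ~ Lognormal(μ,σ) then ln T ~ Normal(μ,σ), so the p-quantile of ln T is μ + z_p·σ.
ln(720) = 6.579 and ln(1300) = 7.17; z_{0.1} = -1.282, z_{0.75} = 0.6745.
σ = (7.17 − 6.579)/(0.6745 − (-1.282)) = 0.302.
μ = 6.579 − (-1.282)·0.302 = 6.966.
E[T] = exp(μ + σ²/2) = exp(6.966 + 0.0456) = 1110 years.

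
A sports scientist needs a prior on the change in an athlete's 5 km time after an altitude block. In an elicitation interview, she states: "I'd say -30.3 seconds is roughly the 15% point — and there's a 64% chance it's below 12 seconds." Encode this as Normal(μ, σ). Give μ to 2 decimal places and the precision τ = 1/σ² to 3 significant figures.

The p-quantile of Normal(μ,σ) is μ + z_p·σ, with z_{0.15} = -1.036 and z_{0.64} = 0.3585.
Eliminate σ: μ = (z₂·x₁ − z₁·x₂)/(z₂ − z₁) = (0.3585·-30.3 − (-1.036)·12)/1.395 = 1.13.
Then σ = (x₂ − x₁)/(z₂ − z₁) = (12 − -30.3)/1.395 = 30.32.
Precision τ = 1/σ² = 1/30.32² = 0.00109.

μ = 1.13, τ = 0.00109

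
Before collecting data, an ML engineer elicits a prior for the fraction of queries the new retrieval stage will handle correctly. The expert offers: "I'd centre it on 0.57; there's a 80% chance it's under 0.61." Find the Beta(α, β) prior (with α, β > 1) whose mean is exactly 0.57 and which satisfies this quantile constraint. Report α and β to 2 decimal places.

With mean 0.57 fixed, write α = 0.57s, β = 0.43s where s = α+β.
Need P(θ < 0.61) = 0.8 under Beta(0.57s, 0.43s). Normal approximation: (q−m)/√(m(1−m)/s) ≈ z_{0.8} = 0.842, so s ≈ 0.57·0.43·(0.842)²/(0.61−0.57)² = 108.5.
At s = 108.5: P(θ<0.61) ≈ 0.799. Adjusting to match 0.8 gives s ≈ 109.29.
So α = 0.57·109.29 ≈ 62.30, β = 0.43·109.29 ≈ 47.00.

α ≈ 62.30, β ≈ 47.00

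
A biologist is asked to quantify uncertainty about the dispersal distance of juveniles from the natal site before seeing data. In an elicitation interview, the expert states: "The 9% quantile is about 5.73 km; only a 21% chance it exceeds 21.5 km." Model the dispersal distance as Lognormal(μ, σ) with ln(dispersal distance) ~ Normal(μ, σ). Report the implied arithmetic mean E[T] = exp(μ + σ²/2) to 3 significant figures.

E[T] ≈ 15.8 km

If T ~ Lognormal(μ,σ) then ln T ~ Normal(μ,σ), so the p-quantile of ln T is μ + z_p·σ.
ln(5.73) = 1.746 and ln(21.5) = 3.068; z_{0.09} = -1.341, z_{0.79} = 0.8064.
σ = (3.068 − 1.746)/(0.8064 − (-1.341)) = 0.616.
μ = 1.746 − (-1.341)·0.616 = 2.571.
E[T] = exp(μ + σ²/2) = exp(2.571 + 0.1896) = 15.8 km.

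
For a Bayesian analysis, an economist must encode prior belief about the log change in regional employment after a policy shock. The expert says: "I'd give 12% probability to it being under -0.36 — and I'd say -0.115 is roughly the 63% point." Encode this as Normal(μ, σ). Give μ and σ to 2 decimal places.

For Normal(μ,σ), the p-quantile is μ + z_p·σ. Here z_{0.12} = -1.175, z_{0.63} = 0.3319.
So -0.36 = μ − 1.175σ and -0.115 = μ + 0.3319σ.
Subtracting: σ = (-0.115 − -0.36)/(0.3319 − (-1.175)) = 0.16.
Then μ = -0.36 − (-1.175)·0.16 = -0.17.

μ = -0.17, σ = 0.16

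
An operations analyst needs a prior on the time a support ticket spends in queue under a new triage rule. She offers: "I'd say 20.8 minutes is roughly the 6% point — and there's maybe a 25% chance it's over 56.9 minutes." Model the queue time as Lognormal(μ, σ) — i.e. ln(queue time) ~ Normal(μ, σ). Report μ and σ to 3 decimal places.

If T ~ Lognormal(μ,σ) then ln T ~ Normal(μ,σ), so the p-quantile of ln T is μ + z_p·σ.
ln(20.8) = 3.035 and ln(56.9) = 4.041; z_{0.06} = -1.555, z_{0.75} = 0.6745.
σ = (4.041 − 3.035)/(0.6745 − (-1.555)) = 0.451.
μ = 3.035 − (-1.555)·0.451 = 3.737.

μ ≈ 3.737, σ ≈ 0.451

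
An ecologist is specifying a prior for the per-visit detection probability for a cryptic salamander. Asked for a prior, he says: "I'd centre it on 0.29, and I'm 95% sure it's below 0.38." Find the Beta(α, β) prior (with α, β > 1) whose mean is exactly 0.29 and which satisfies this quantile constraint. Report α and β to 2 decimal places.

With mean 0.29 fixed, write α = 0.29s, β = 0.71s where s = α+β.
Need P(θ < 0.38) = 0.95 under Beta(0.29s, 0.71s). Normal approximation: (q−m)/√(m(1−m)/s) ≈ z_{0.95} = 1.64, so s ≈ 0.29·0.71·(1.64)²/(0.38−0.29)² = 68.8.
At s = 68.8: P(θ<0.38) ≈ 0.945. Adjusting to match 0.95 gives s ≈ 73.02.
So α = 0.29·73.02 ≈ 21.18, β = 0.71·73.02 ≈ 51.85.

α ≈ 21.18, β ≈ 51.85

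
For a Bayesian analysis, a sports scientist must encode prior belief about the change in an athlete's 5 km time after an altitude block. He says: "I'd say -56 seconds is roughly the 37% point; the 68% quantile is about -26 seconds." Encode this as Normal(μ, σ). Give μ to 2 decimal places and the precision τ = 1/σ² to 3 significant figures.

μ = -43.55, τ = 0.00071

For Normal(μ,σ), the p-quantile is μ + z_p·σ. Here z_{0.37} = -0.3319, z_{0.68} = 0.4677.
So -56 = μ − 0.3319σ and -26 = μ + 0.4677σ.
Subtracting: σ = (-26 − -56)/(0.4677 − (-0.3319)) = 37.52.
Then μ = -56 − (-0.3319)·37.52 = -43.55.
Precision τ = 1/σ² = 1/37.52² = 0.00071.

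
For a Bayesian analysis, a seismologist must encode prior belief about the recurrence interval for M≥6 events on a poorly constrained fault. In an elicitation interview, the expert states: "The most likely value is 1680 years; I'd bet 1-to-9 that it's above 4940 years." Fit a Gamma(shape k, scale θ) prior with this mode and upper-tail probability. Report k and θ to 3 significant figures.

Gamma(k,θ) with k>1 has mode (k−1)θ, so θ = 1680/(k−1).
Need P(X < 4940) = 0.9 with θ tied to k this way. Start at k = 2, θ = 1680: P(X<4940) ≈ 0.792.
Too low — raise k to concentrate. Iterating converges to k ≈ 2.64.
Then θ = 1680/(2.64−1) ≈ 1030.

k ≈ 2.64, θ ≈ 1030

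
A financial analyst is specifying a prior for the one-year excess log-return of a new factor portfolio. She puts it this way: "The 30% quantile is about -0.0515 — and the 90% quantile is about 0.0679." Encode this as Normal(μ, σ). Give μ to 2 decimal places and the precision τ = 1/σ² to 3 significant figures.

The p-quantile of Normal(μ,σ) is μ + z_p·σ, with z_{0.3} = -0.5244 and z_{0.9} = 1.282.
Eliminate σ: μ = (z₂·x₁ − z₁·x₂)/(z₂ − z₁) = (1.282·-0.0515 − (-0.5244)·0.0679)/1.806 = -0.02.
Then σ = (x₂ − x₁)/(z₂ − z₁) = (0.0679 − -0.0515)/1.806 = 0.07.
Precision τ = 1/σ² = 1/0.06611² = 229.

μ = -0.02, τ = 229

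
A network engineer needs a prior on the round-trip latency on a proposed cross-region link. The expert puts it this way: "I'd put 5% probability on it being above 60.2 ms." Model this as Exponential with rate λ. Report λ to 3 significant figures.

λ ≈ 0.0498

P(T > 60.2) = e^(−λ·60.2) = 0.05, so λ = −ln(0.05)/60.2 = 0.0498.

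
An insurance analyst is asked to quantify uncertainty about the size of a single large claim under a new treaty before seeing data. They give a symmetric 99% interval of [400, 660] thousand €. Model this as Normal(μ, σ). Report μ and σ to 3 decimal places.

μ = 530.000, σ = 50.469

A symmetric 99% interval runs μ ± z·σ with z = 2.576.
Half-width = 130, so σ = 130/2.576 = 50.469.
μ is the interval midpoint, 530.000.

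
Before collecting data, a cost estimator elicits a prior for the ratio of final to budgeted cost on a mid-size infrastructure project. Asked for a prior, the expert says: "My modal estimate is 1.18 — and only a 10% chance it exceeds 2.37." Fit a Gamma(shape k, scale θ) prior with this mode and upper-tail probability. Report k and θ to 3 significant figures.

Gamma(k,θ) with k>1 has mode (k−1)θ, so θ = 1.18/(k−1).
Need P(X < 2.37) = 0.9 with θ tied to k this way. Start at k = 2, θ = 1.18: P(X<2.37) ≈ 0.596.
Too low — raise k to concentrate. Iterating converges to k ≈ 4.94.
Then θ = 1.18/(4.94−1) ≈ 0.299.

k ≈ 4.94, θ ≈ 0.299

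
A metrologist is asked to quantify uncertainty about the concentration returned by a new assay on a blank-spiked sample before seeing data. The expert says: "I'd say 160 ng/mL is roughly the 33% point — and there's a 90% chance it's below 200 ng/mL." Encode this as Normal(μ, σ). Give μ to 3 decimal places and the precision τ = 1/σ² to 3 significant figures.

μ = 170.222, τ = 0.00185

The p-quantile of Normal(μ,σ) is μ + z_p·σ, with z_{0.33} = -0.4399 and z_{0.9} = 1.282.
Eliminate σ: μ = (z₂·x₁ − z₁·x₂)/(z₂ − z₁) = (1.282·160 − (-0.4399)·200)/1.721 = 170.222.
Then σ = (x₂ − x₁)/(z₂ − z₁) = (200 − 160)/1.721 = 23.236.
Precision τ = 1/σ² = 1/23.24² = 0.00185.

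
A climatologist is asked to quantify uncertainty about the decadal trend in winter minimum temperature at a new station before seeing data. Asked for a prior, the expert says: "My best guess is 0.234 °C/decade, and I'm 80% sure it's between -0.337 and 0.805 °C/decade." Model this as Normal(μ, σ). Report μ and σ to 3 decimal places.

A symmetric 80% interval runs μ ± z·σ with z = 1.282.
Half-width = 0.571, so σ = 0.571/1.282 = 0.446.
μ is the stated best guess, 0.234.

μ = 0.234, σ = 0.446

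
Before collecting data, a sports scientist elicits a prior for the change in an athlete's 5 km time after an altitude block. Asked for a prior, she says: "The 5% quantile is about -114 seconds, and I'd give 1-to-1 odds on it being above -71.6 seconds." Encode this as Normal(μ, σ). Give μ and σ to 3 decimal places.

The p-quantile of Normal(μ,σ) is μ + z_p·σ, with z_{0.05} = -1.645 and z_{0.5} = 0.
Eliminate σ: μ = (z₂·x₁ − z₁·x₂)/(z₂ − z₁) = (0·-114 − (-1.645)·-71.6)/1.645 = -71.600.
Then σ = (x₂ − x₁)/(z₂ − z₁) = (-71.6 − -114)/1.645 = 25.777.

μ = -71.600, σ = 25.777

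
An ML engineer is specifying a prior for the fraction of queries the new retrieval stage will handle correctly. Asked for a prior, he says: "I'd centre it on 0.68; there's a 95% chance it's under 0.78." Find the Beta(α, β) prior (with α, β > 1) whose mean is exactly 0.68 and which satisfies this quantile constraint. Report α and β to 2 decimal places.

α ≈ 36.43, β ≈ 17.14

With mean 0.68 fixed, write α = 0.68s, β = 0.32s where s = α+β.
Need P(θ < 0.78) = 0.95 under Beta(0.68s, 0.32s). Normal approximation: (q−m)/√(m(1−m)/s) ≈ z_{0.95} = 1.64, so s ≈ 0.68·0.32·(1.64)²/(0.78−0.68)² = 58.9.
At s = 58.9: P(θ<0.78) ≈ 0.958. Adjusting to match 0.95 gives s ≈ 53.57.
So α = 0.68·53.57 ≈ 36.43, β = 0.32·53.57 ≈ 17.14.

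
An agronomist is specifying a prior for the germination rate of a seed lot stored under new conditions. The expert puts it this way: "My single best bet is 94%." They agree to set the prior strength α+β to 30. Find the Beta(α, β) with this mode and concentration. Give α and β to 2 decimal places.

For α,β > 1 the Beta mode is (α−1)/(α+β−2). With α+β = 30, the mode is (α−1)/28.
Set (α−1)/28 = 0.94 → α = 1 + 0.94·28 = 27.32.
β = 30 − α = 2.68.

α = 27.32, β = 2.68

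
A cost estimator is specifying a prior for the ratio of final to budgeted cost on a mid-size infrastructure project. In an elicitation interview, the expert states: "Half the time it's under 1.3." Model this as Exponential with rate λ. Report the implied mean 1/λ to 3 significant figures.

Exponential median = ln 2 / λ, so λ = ln 2 / 1.3 = 0.533.
Mean = 1/λ = 1.88.

mean ≈ 1.88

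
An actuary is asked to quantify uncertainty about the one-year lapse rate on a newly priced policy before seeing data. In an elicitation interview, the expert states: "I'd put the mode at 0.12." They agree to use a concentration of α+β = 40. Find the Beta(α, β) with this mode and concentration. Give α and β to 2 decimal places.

α = 5.56, β = 34.44

For α,β > 1 the Beta mode is (α−1)/(α+β−2). With α+β = 40, the mode is (α−1)/38.
Set (α−1)/38 = 0.12 → α = 1 + 0.12·38 = 5.56.
β = 40 − α = 34.44.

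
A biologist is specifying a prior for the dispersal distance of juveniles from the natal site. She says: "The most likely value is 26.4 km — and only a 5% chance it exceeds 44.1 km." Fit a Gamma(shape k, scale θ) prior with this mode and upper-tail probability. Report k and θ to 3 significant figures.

Gamma(k,θ) with k>1 has mode (k−1)θ, so θ = 26.4/(k−1).
Need P(X < 44.1) = 0.95 with θ tied to k this way. Start at k = 2, θ = 26.4: P(X<44.1) ≈ 0.498.
Too low — raise k to concentrate. Iterating converges to k ≈ 11.6.
Then θ = 26.4/(11.6−1) ≈ 2.49.

k ≈ 11.6, θ ≈ 2.49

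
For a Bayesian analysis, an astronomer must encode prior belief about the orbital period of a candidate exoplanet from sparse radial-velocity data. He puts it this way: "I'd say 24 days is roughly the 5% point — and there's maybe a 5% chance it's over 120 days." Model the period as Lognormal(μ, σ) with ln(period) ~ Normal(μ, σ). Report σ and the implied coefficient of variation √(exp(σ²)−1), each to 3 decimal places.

σ ≈ 0.489, CV ≈ 0.520

If T ~ Lognormal(μ,σ) then ln T ~ Normal(μ,σ), so the p-quantile of ln T is μ + z_p·σ.
ln(24) = 3.178 and ln(120) = 4.787; z_{0.05} = -1.645, z_{0.95} = 1.645.
σ = (4.787 − 3.178)/(1.645 − (-1.645)) = 0.489.
μ = 3.178 − (-1.645)·0.489 = 3.983.
CV = √(exp(σ²)−1) = √(exp(0.2394)−1) = 0.520.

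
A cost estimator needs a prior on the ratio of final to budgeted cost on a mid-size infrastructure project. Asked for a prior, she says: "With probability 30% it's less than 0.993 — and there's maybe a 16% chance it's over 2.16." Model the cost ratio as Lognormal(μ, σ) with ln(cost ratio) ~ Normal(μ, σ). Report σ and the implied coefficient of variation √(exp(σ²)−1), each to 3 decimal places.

σ ≈ 0.512, CV ≈ 0.547

If T ~ Lognormal(μ,σ) then ln T ~ Normal(μ,σ), so the p-quantile of ln T is μ + z_p·σ.
ln(0.993) = -0.007025 and ln(2.16) = 0.7701; z_{0.3} = -0.5244, z_{0.84} = 0.9945.
σ = (0.7701 − -0.007025)/(0.9945 − (-0.5244)) = 0.512.
μ = -0.007025 − (-0.5244)·0.512 = 0.261.
CV = √(exp(σ²)−1) = √(exp(0.2618)−1) = 0.547.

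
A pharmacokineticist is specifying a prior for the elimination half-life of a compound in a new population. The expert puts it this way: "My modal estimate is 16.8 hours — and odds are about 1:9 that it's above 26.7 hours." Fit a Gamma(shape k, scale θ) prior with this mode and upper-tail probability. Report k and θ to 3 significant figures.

Gamma(k,θ) with k>1 has mode (k−1)θ, so θ = 16.8/(k−1).
Need P(X < 26.7) = 0.9 with θ tied to k this way. Start at k = 2, θ = 16.8: P(X<26.7) ≈ 0.472.
Too low — raise k to concentrate. Iterating converges to k ≈ 9.74.
Then θ = 16.8/(9.74−1) ≈ 1.92.

k ≈ 9.74, θ ≈ 1.92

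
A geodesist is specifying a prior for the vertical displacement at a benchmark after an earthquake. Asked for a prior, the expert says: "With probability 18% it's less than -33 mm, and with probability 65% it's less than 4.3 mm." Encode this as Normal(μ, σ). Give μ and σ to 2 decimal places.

The p-quantile of Normal(μ,σ) is μ + z_p·σ, with z_{0.18} = -0.9154 and z_{0.65} = 0.3853.
Eliminate σ: μ = (z₂·x₁ − z₁·x₂)/(z₂ − z₁) = (0.3853·-33 − (-0.9154)·4.3)/1.301 = -6.75.
Then σ = (x₂ − x₁)/(z₂ − z₁) = (4.3 − -33)/1.301 = 28.68.

μ = -6.75, σ = 28.68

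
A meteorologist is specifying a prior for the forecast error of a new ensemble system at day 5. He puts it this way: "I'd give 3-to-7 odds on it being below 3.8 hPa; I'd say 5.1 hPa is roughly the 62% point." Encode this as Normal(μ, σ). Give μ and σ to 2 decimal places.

μ = 4.62, σ = 1.57

For Normal(μ,σ), the p-quantile is μ + z_p·σ. Here z_{0.3} = -0.5244, z_{0.62} = 0.3055.
So 3.8 = μ − 0.5244σ and 5.1 = μ + 0.3055σ.
Subtracting: σ = (5.1 − 3.8)/(0.3055 − (-0.5244)) = 1.57.
Then μ = 3.8 − (-0.5244)·1.57 = 4.62.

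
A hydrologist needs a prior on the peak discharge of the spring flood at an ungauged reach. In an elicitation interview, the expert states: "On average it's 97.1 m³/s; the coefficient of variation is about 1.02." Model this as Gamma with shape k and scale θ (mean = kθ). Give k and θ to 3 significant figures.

k ≈ 0.961, θ ≈ 101

For Gamma(k, scale θ): mean = kθ, variance = kθ², so CV = 1/√k.
CV = 1.02, hence k = 1/CV² = 0.961.
Then θ = mean/k = 97.1/0.961 = 101.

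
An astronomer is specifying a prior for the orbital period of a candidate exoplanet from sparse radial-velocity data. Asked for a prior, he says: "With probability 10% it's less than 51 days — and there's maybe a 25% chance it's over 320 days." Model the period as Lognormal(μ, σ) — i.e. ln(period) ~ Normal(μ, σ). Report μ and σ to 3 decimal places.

If T ~ Lognormal(μ,σ) then ln T ~ Normal(μ,σ), so the p-quantile of ln T is μ + z_p·σ.
ln(51) = 3.932 and ln(320) = 5.768; z_{0.1} = -1.282, z_{0.75} = 0.6745.
σ = (5.768 − 3.932)/(0.6745 − (-1.282)) = 0.939.
μ = 3.932 − (-1.282)·0.939 = 5.135.

μ ≈ 5.135, σ ≈ 0.939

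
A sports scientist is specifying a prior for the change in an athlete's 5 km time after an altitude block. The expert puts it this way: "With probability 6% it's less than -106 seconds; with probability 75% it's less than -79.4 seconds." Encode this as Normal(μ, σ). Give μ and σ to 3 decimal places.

The p-quantile of Normal(μ,σ) is μ + z_p·σ, with z_{0.06} = -1.555 and z_{0.75} = 0.6745.
Eliminate σ: μ = (z₂·x₁ − z₁·x₂)/(z₂ − z₁) = (0.6745·-106 − (-1.555)·-79.4)/2.229 = -87.448.
Then σ = (x₂ − x₁)/(z₂ − z₁) = (-79.4 − -106)/2.229 = 11.932.

μ = -87.448, σ = 11.932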